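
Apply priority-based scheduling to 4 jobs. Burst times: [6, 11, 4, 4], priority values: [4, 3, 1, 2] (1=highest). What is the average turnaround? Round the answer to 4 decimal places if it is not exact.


Sort by priority (ascending = highest first):
Order: [(1, 4), (2, 4), (3, 11), (4, 6)]
Completion times:
  Priority 1, burst=4, C=4
  Priority 2, burst=4, C=8
  Priority 3, burst=11, C=19
  Priority 4, burst=6, C=25
Average turnaround = 56/4 = 14.0

14.0


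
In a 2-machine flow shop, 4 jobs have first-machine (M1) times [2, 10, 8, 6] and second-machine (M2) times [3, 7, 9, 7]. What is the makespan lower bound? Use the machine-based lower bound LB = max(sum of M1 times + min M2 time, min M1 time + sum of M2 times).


LB1 = sum(M1 times) + min(M2 times) = 26 + 3 = 29
LB2 = min(M1 times) + sum(M2 times) = 2 + 26 = 28
Lower bound = max(LB1, LB2) = max(29, 28) = 29

29


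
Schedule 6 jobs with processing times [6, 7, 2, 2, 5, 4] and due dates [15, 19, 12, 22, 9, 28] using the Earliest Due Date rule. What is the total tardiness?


Sort by due date (EDD order): [(5, 9), (2, 12), (6, 15), (7, 19), (2, 22), (4, 28)]
Compute completion times and tardiness:
  Job 1: p=5, d=9, C=5, tardiness=max(0,5-9)=0
  Job 2: p=2, d=12, C=7, tardiness=max(0,7-12)=0
  Job 3: p=6, d=15, C=13, tardiness=max(0,13-15)=0
  Job 4: p=7, d=19, C=20, tardiness=max(0,20-19)=1
  Job 5: p=2, d=22, C=22, tardiness=max(0,22-22)=0
  Job 6: p=4, d=28, C=26, tardiness=max(0,26-28)=0
Total tardiness = 1

1


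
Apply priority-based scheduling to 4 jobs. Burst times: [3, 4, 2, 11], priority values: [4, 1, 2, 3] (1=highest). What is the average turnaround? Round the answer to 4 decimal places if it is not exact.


Sort by priority (ascending = highest first):
Order: [(1, 4), (2, 2), (3, 11), (4, 3)]
Completion times:
  Priority 1, burst=4, C=4
  Priority 2, burst=2, C=6
  Priority 3, burst=11, C=17
  Priority 4, burst=3, C=20
Average turnaround = 47/4 = 11.75

11.75


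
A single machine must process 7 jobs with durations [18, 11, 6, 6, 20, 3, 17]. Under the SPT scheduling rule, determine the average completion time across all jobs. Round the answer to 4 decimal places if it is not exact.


Sort jobs by processing time (SPT order): [3, 6, 6, 11, 17, 18, 20]
Compute completion times sequentially:
  Job 1: processing = 3, completes at 3
  Job 2: processing = 6, completes at 9
  Job 3: processing = 6, completes at 15
  Job 4: processing = 11, completes at 26
  Job 5: processing = 17, completes at 43
  Job 6: processing = 18, completes at 61
  Job 7: processing = 20, completes at 81
Sum of completion times = 238
Average completion time = 238/7 = 34.0

34.0


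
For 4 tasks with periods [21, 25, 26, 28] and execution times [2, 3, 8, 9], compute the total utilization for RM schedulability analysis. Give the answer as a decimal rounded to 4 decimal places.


Compute individual utilizations (exact fractions):
  Task 1: C/T = 2/21 (approx. 0.0952)
  Task 2: C/T = 3/25 (approx. 0.12)
  Task 3: C/T = 8/26 = 4/13 (approx. 0.3077)
  Task 4: C/T = 9/28 (approx. 0.3214)
Total utilization U = 2/21 + 3/25 + 4/13 + 9/28 = 3293/3900
Rounded to 4 decimal places: U = 0.8444
RM (Liu & Layland) bound for 4 tasks = 0.756828; compare with U = 3293/3900 (approx. 0.844359)
bound < U <= 1, so the RM sufficient condition is not met (inconclusive; an exact test such as response-time analysis is needed).

0.8444


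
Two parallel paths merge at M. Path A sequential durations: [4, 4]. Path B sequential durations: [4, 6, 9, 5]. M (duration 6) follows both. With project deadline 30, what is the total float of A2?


Forward pass: ES(A2) = sum of predecessors on chain A = 4
EF = ES + duration = 4 + 4 = 8
Backward pass: LF(M) = deadline = 30; LS(M) = 30 - 6 = 24
LF(A2) = LS(M) - sum(successors on chain A) = 24 - 0 = 24
LS = LF - duration = 24 - 4 = 20
Total float = LS - ES = 20 - 4 = 16

16


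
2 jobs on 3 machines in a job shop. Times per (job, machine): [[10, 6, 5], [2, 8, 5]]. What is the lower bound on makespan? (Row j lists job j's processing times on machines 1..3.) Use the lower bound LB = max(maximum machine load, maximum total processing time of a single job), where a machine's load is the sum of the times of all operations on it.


Machine loads:
  Machine 1: 10 + 2 = 12
  Machine 2: 6 + 8 = 14
  Machine 3: 5 + 5 = 10
Max machine load = 14
Job totals:
  Job 1: 21
  Job 2: 15
Max job total = 21
Lower bound = max(14, 21) = 21

21


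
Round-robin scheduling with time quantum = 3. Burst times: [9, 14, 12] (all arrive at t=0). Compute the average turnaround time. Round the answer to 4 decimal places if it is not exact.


Time quantum = 3
Execution trace:
  J1 runs 3 units, time = 3
  J2 runs 3 units, time = 6
  J3 runs 3 units, time = 9
  J1 runs 3 units, time = 12
  J2 runs 3 units, time = 15
  J3 runs 3 units, time = 18
  J1 runs 3 units, time = 21
  J2 runs 3 units, time = 24
  J3 runs 3 units, time = 27
  J2 runs 3 units, time = 30
  J3 runs 3 units, time = 33
  J2 runs 2 units, time = 35
Finish times: [21, 35, 33]
Average turnaround = 89/3 = 29.6667

29.6667


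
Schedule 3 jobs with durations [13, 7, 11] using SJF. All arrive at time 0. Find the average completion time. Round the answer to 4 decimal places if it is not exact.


SJF order (ascending): [7, 11, 13]
Completion times:
  Job 1: burst=7, C=7
  Job 2: burst=11, C=18
  Job 3: burst=13, C=31
Average completion = 56/3 = 18.6667

18.6667


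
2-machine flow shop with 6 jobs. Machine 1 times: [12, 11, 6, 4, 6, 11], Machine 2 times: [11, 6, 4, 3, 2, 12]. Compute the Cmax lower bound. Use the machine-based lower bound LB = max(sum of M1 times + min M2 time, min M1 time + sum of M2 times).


LB1 = sum(M1 times) + min(M2 times) = 50 + 2 = 52
LB2 = min(M1 times) + sum(M2 times) = 4 + 38 = 42
Lower bound = max(LB1, LB2) = max(52, 42) = 52

52


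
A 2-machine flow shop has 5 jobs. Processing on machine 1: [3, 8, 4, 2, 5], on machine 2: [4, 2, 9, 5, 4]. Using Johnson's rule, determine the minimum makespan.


Apply Johnson's rule:
  Group 1 (a <= b): [(4, 2, 5), (1, 3, 4), (3, 4, 9)]
  Group 2 (a > b): [(5, 5, 4), (2, 8, 2)]
Optimal job order: [4, 1, 3, 5, 2]
Schedule:
  Job 4: M1 done at 2, M2 done at 7
  Job 1: M1 done at 5, M2 done at 11
  Job 3: M1 done at 9, M2 done at 20
  Job 5: M1 done at 14, M2 done at 24
  Job 2: M1 done at 22, M2 done at 26
Makespan = 26

26


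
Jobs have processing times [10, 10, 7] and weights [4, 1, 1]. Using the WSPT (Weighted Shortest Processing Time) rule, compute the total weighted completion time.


Compute p/w ratios and sort ascending (WSPT): [(10, 4), (7, 1), (10, 1)]
Compute weighted completion times:
  Job (p=10,w=4): C=10, w*C=4*10=40
  Job (p=7,w=1): C=17, w*C=1*17=17
  Job (p=10,w=1): C=27, w*C=1*27=27
Total weighted completion time = 84

84


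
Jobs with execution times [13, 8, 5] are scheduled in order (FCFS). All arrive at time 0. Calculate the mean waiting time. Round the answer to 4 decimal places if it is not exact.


FCFS order (as given): [13, 8, 5]
Waiting times:
  Job 1: wait = 0
  Job 2: wait = 13
  Job 3: wait = 21
Sum of waiting times = 34
Average waiting time = 34/3 = 11.3333

11.3333


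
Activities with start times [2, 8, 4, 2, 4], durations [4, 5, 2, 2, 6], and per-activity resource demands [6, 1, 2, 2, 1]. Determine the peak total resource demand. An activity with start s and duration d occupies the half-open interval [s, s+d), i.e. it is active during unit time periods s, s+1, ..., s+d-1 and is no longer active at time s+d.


Each activity i is active on [start_i, start_i + duration_i).
Compute total resource usage per time slot:
  t=0: active resources = [], total = 0
  t=1: active resources = [], total = 0
  t=2: active resources = [6, 2], total = 8
  t=3: active resources = [6, 2], total = 8
  t=4: active resources = [6, 2, 1], total = 9
  t=5: active resources = [6, 2, 1], total = 9
  t=6: active resources = [1], total = 1
  t=7: active resources = [1], total = 1
  t=8: active resources = [1, 1], total = 2
  t=9: active resources = [1, 1], total = 2
  t=10: active resources = [1], total = 1
  t=11: active resources = [1], total = 1
  t=12: active resources = [1], total = 1
Peak resource demand = 9

9


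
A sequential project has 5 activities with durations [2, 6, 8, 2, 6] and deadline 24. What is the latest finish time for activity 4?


LF(activity 4) = deadline - sum of successor durations
Successors: activities 5 through 5 with durations [6]
Sum of successor durations = 6
LF = 24 - 6 = 18

18


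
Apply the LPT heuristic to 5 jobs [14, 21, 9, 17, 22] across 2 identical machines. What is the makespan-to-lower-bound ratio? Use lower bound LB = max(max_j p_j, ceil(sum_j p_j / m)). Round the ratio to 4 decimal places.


LPT order: [22, 21, 17, 14, 9]
Machine loads after assignment: [45, 38]
LPT makespan = 45
Lower bound = max(max_job, ceil(total/2)) = max(22, 42) = 42
Ratio = 45 / 42 = 1.0714

1.0714


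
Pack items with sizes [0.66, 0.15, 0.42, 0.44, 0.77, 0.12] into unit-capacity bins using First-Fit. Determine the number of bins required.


Place items sequentially using First-Fit:
  Item 0.66 -> new Bin 1
  Item 0.15 -> Bin 1 (now 0.81)
  Item 0.42 -> new Bin 2
  Item 0.44 -> Bin 2 (now 0.86)
  Item 0.77 -> new Bin 3
  Item 0.12 -> Bin 1 (now 0.93)
Total bins used = 3

3


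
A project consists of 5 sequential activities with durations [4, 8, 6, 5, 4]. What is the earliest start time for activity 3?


Activity 3 starts after activities 1 through 2 complete.
Predecessor durations: [4, 8]
ES = 4 + 8 = 12

12


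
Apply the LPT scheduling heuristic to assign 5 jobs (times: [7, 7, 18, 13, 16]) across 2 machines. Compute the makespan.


Sort jobs in decreasing order (LPT): [18, 16, 13, 7, 7]
Assign each job to the least loaded machine:
  Machine 1: jobs [18, 7, 7], load = 32
  Machine 2: jobs [16, 13], load = 29
Makespan = max load = 32

32


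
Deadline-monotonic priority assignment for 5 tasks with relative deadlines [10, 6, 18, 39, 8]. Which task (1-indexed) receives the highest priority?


Sort tasks by relative deadline (ascending):
  Task 2: deadline = 6
  Task 5: deadline = 8
  Task 1: deadline = 10
  Task 3: deadline = 18
  Task 4: deadline = 39
Priority order (highest first): [2, 5, 1, 3, 4]
Highest priority task = 2

2


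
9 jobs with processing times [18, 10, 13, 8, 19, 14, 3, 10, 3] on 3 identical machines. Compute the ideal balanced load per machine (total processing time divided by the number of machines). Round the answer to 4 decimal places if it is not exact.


Total processing time = 18 + 10 + 13 + 8 + 19 + 14 + 3 + 10 + 3 = 98
Number of machines = 3
Ideal balanced load = 98 / 3 = 32.6667

32.6667


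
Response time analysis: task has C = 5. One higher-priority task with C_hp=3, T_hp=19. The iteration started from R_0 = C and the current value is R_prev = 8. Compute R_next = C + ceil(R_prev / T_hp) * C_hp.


R_next = C + ceil(R_prev / T_hp) * C_hp
ceil(8 / 19) = ceil(0.4211) = 1
Interference = 1 * 3 = 3
R_next = 5 + 3 = 8
R_next = R_prev, so the iteration has converged (response time = 8).

8


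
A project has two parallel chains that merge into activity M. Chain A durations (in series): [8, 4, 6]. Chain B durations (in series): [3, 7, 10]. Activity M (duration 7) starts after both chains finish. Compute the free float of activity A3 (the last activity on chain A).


ES(A3) = sum of predecessors on chain A = 12
EF(A3) = ES + duration = 12 + 6 = 18
Successor of A3 is M. ES(M) = max(sum(A), sum(B)) = max(18, 20) = 20
Free float = ES(successor) - EF(current) = 20 - 18 = 2

2


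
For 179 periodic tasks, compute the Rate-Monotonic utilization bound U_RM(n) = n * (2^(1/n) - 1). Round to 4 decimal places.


Compute 2^(1/179) = 1.0038798378
Subtract 1: 1.0038798378 - 1 = 0.0038798378
Multiply by n: 179 * 0.0038798378 = 0.6944909662
Round to 4 dp: 0.6945

0.6945


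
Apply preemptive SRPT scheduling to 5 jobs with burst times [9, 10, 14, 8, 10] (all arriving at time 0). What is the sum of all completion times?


Since all jobs arrive at t=0, SRPT equals SPT ordering.
SPT order: [8, 9, 10, 10, 14]
Completion times:
  Job 1: p=8, C=8
  Job 2: p=9, C=17
  Job 3: p=10, C=27
  Job 4: p=10, C=37
  Job 5: p=14, C=51
Total completion time = 8 + 17 + 27 + 37 + 51 = 140

140


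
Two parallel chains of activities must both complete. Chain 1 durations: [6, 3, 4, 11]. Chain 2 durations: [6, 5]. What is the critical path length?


Path A total = 6 + 3 + 4 + 11 = 24
Path B total = 6 + 5 = 11
Critical path = longest path = max(24, 11) = 24

24


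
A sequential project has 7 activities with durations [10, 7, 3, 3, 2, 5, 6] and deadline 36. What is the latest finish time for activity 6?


LF(activity 6) = deadline - sum of successor durations
Successors: activities 7 through 7 with durations [6]
Sum of successor durations = 6
LF = 36 - 6 = 30

30


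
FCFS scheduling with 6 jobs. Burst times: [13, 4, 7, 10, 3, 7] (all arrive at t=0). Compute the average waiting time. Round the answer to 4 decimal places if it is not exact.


FCFS order (as given): [13, 4, 7, 10, 3, 7]
Waiting times:
  Job 1: wait = 0
  Job 2: wait = 13
  Job 3: wait = 17
  Job 4: wait = 24
  Job 5: wait = 34
  Job 6: wait = 37
Sum of waiting times = 125
Average waiting time = 125/6 = 20.8333

20.8333


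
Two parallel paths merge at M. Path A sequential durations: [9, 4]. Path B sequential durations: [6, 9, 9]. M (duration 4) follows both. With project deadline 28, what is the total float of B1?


Forward pass: ES(B1) = sum of predecessors on chain B = 0
EF = ES + duration = 0 + 6 = 6
Backward pass: LF(M) = deadline = 28; LS(M) = 28 - 4 = 24
LF(B1) = LS(M) - sum(successors on chain B) = 24 - 18 = 6
LS = LF - duration = 6 - 6 = 0
Total float = LS - ES = 0 - 0 = 0

0


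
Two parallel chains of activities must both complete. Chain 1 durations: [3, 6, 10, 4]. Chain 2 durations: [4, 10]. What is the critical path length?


Path A total = 3 + 6 + 10 + 4 = 23
Path B total = 4 + 10 = 14
Critical path = longest path = max(23, 14) = 23

23


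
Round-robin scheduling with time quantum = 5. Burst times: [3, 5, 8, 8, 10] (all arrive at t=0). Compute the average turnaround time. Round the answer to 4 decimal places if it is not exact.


Time quantum = 5
Execution trace:
  J1 runs 3 units, time = 3
  J2 runs 5 units, time = 8
  J3 runs 5 units, time = 13
  J4 runs 5 units, time = 18
  J5 runs 5 units, time = 23
  J3 runs 3 units, time = 26
  J4 runs 3 units, time = 29
  J5 runs 5 units, time = 34
Finish times: [3, 8, 26, 29, 34]
Average turnaround = 100/5 = 20.0

20.0


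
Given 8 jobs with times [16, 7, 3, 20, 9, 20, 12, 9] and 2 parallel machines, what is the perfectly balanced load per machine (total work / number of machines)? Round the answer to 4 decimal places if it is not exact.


Total processing time = 16 + 7 + 3 + 20 + 9 + 20 + 12 + 9 = 96
Number of machines = 2
Ideal balanced load = 96 / 2 = 48.0

48.0


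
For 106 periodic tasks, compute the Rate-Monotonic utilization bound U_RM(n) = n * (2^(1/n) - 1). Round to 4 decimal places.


Compute 2^(1/106) = 1.0065605511
Subtract 1: 1.0065605511 - 1 = 0.0065605511
Multiply by n: 106 * 0.0065605511 = 0.6954184166
Round to 4 dp: 0.6954

0.6954


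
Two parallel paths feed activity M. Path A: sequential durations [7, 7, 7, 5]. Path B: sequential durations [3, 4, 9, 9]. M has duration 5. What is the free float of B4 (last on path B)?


ES(B4) = sum of predecessors on chain B = 16
EF(B4) = ES + duration = 16 + 9 = 25
Successor of B4 is M. ES(M) = max(sum(A), sum(B)) = max(26, 25) = 26
Free float = ES(successor) - EF(current) = 26 - 25 = 1

1


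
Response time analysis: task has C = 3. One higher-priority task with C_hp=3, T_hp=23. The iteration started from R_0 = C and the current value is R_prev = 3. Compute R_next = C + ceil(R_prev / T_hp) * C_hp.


R_next = C + ceil(R_prev / T_hp) * C_hp
ceil(3 / 23) = ceil(0.1304) = 1
Interference = 1 * 3 = 3
R_next = 3 + 3 = 6

6


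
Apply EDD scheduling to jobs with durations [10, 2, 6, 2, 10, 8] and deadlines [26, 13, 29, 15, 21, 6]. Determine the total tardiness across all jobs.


Sort by due date (EDD order): [(8, 6), (2, 13), (2, 15), (10, 21), (10, 26), (6, 29)]
Compute completion times and tardiness:
  Job 1: p=8, d=6, C=8, tardiness=max(0,8-6)=2
  Job 2: p=2, d=13, C=10, tardiness=max(0,10-13)=0
  Job 3: p=2, d=15, C=12, tardiness=max(0,12-15)=0
  Job 4: p=10, d=21, C=22, tardiness=max(0,22-21)=1
  Job 5: p=10, d=26, C=32, tardiness=max(0,32-26)=6
  Job 6: p=6, d=29, C=38, tardiness=max(0,38-29)=9
Total tardiness = 18

18


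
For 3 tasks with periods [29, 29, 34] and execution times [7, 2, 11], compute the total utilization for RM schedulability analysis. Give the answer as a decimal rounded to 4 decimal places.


Compute individual utilizations (exact fractions):
  Task 1: C/T = 7/29 (approx. 0.2414)
  Task 2: C/T = 2/29 (approx. 0.069)
  Task 3: C/T = 11/34 (approx. 0.3235)
Total utilization U = 7/29 + 2/29 + 11/34 = 625/986
Rounded to 4 decimal places: U = 0.6339
RM (Liu & Layland) bound for 3 tasks = 0.779763; compare with U = 625/986 (approx. 0.633874)
U <= bound, so schedulable by RM sufficient condition.

0.6339


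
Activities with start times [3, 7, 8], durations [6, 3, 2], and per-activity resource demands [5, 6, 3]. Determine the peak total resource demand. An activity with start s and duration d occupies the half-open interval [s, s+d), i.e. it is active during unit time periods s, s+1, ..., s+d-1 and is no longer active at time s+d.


Each activity i is active on [start_i, start_i + duration_i).
Compute total resource usage per time slot:
  t=0: active resources = [], total = 0
  t=1: active resources = [], total = 0
  t=2: active resources = [], total = 0
  t=3: active resources = [5], total = 5
  t=4: active resources = [5], total = 5
  t=5: active resources = [5], total = 5
  t=6: active resources = [5], total = 5
  t=7: active resources = [5, 6], total = 11
  t=8: active resources = [5, 6, 3], total = 14
  t=9: active resources = [6, 3], total = 9
Peak resource demand = 14

14


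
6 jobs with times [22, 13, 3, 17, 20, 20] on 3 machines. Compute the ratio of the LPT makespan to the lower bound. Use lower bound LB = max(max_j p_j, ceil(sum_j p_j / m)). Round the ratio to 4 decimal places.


LPT order: [22, 20, 20, 17, 13, 3]
Machine loads after assignment: [25, 37, 33]
LPT makespan = 37
Lower bound = max(max_job, ceil(total/3)) = max(22, 32) = 32
Ratio = 37 / 32 = 1.1563

1.1563


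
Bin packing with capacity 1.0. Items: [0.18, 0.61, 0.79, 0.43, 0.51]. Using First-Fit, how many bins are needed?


Place items sequentially using First-Fit:
  Item 0.18 -> new Bin 1
  Item 0.61 -> Bin 1 (now 0.79)
  Item 0.79 -> new Bin 2
  Item 0.43 -> new Bin 3
  Item 0.51 -> Bin 3 (now 0.94)
Total bins used = 3

3


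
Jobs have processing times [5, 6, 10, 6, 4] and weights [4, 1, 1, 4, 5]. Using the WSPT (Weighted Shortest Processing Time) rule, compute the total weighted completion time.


Compute p/w ratios and sort ascending (WSPT): [(4, 5), (5, 4), (6, 4), (6, 1), (10, 1)]
Compute weighted completion times:
  Job (p=4,w=5): C=4, w*C=5*4=20
  Job (p=5,w=4): C=9, w*C=4*9=36
  Job (p=6,w=4): C=15, w*C=4*15=60
  Job (p=6,w=1): C=21, w*C=1*21=21
  Job (p=10,w=1): C=31, w*C=1*31=31
Total weighted completion time = 168

168


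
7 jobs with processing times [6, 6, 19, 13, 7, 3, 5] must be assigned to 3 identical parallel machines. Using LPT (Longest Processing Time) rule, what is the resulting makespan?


Sort jobs in decreasing order (LPT): [19, 13, 7, 6, 6, 5, 3]
Assign each job to the least loaded machine:
  Machine 1: jobs [19], load = 19
  Machine 2: jobs [13, 6], load = 19
  Machine 3: jobs [7, 6, 5, 3], load = 21
Makespan = max load = 21

21


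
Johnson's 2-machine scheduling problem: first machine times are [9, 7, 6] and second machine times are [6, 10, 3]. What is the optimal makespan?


Apply Johnson's rule:
  Group 1 (a <= b): [(2, 7, 10)]
  Group 2 (a > b): [(1, 9, 6), (3, 6, 3)]
Optimal job order: [2, 1, 3]
Schedule:
  Job 2: M1 done at 7, M2 done at 17
  Job 1: M1 done at 16, M2 done at 23
  Job 3: M1 done at 22, M2 done at 26
Makespan = 26

26


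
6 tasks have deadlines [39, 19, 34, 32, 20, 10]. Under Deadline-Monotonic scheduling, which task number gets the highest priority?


Sort tasks by relative deadline (ascending):
  Task 6: deadline = 10
  Task 2: deadline = 19
  Task 5: deadline = 20
  Task 4: deadline = 32
  Task 3: deadline = 34
  Task 1: deadline = 39
Priority order (highest first): [6, 2, 5, 4, 3, 1]
Highest priority task = 6

6


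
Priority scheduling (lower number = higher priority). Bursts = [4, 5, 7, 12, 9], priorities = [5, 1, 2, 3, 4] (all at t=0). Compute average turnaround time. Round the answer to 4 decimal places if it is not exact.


Sort by priority (ascending = highest first):
Order: [(1, 5), (2, 7), (3, 12), (4, 9), (5, 4)]
Completion times:
  Priority 1, burst=5, C=5
  Priority 2, burst=7, C=12
  Priority 3, burst=12, C=24
  Priority 4, burst=9, C=33
  Priority 5, burst=4, C=37
Average turnaround = 111/5 = 22.2

22.2


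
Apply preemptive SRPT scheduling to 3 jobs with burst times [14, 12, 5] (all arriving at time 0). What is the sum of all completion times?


Since all jobs arrive at t=0, SRPT equals SPT ordering.
SPT order: [5, 12, 14]
Completion times:
  Job 1: p=5, C=5
  Job 2: p=12, C=17
  Job 3: p=14, C=31
Total completion time = 5 + 17 + 31 = 53

53


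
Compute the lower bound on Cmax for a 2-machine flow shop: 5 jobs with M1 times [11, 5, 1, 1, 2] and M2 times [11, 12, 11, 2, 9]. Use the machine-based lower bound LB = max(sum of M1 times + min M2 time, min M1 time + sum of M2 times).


LB1 = sum(M1 times) + min(M2 times) = 20 + 2 = 22
LB2 = min(M1 times) + sum(M2 times) = 1 + 45 = 46
Lower bound = max(LB1, LB2) = max(22, 46) = 46

46


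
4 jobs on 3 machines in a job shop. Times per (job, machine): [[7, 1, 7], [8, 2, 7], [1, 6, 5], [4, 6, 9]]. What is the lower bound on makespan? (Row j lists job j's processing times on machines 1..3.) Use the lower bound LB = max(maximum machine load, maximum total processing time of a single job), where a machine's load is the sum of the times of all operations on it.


Machine loads:
  Machine 1: 7 + 8 + 1 + 4 = 20
  Machine 2: 1 + 2 + 6 + 6 = 15
  Machine 3: 7 + 7 + 5 + 9 = 28
Max machine load = 28
Job totals:
  Job 1: 15
  Job 2: 17
  Job 3: 12
  Job 4: 19
Max job total = 19
Lower bound = max(28, 19) = 28

28


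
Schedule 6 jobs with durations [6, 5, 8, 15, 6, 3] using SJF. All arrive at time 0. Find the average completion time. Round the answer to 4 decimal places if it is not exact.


SJF order (ascending): [3, 5, 6, 6, 8, 15]
Completion times:
  Job 1: burst=3, C=3
  Job 2: burst=5, C=8
  Job 3: burst=6, C=14
  Job 4: burst=6, C=20
  Job 5: burst=8, C=28
  Job 6: burst=15, C=43
Average completion = 116/6 = 19.3333

19.3333


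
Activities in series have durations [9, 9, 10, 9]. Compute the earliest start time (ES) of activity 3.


Activity 3 starts after activities 1 through 2 complete.
Predecessor durations: [9, 9]
ES = 9 + 9 = 18

18


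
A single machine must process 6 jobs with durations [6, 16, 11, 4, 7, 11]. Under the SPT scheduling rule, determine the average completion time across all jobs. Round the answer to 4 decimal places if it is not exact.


Sort jobs by processing time (SPT order): [4, 6, 7, 11, 11, 16]
Compute completion times sequentially:
  Job 1: processing = 4, completes at 4
  Job 2: processing = 6, completes at 10
  Job 3: processing = 7, completes at 17
  Job 4: processing = 11, completes at 28
  Job 5: processing = 11, completes at 39
  Job 6: processing = 16, completes at 55
Sum of completion times = 153
Average completion time = 153/6 = 25.5

25.5


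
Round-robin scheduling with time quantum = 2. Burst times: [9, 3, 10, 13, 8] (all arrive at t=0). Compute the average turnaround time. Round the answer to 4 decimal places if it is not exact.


Time quantum = 2
Execution trace:
  J1 runs 2 units, time = 2
  J2 runs 2 units, time = 4
  J3 runs 2 units, time = 6
  J4 runs 2 units, time = 8
  J5 runs 2 units, time = 10
  J1 runs 2 units, time = 12
  J2 runs 1 units, time = 13
  J3 runs 2 units, time = 15
  J4 runs 2 units, time = 17
  J5 runs 2 units, time = 19
  J1 runs 2 units, time = 21
  J3 runs 2 units, time = 23
  J4 runs 2 units, time = 25
  J5 runs 2 units, time = 27
  J1 runs 2 units, time = 29
  J3 runs 2 units, time = 31
  J4 runs 2 units, time = 33
  J5 runs 2 units, time = 35
  J1 runs 1 units, time = 36
  J3 runs 2 units, time = 38
  J4 runs 2 units, time = 40
  J4 runs 2 units, time = 42
  J4 runs 1 units, time = 43
Finish times: [36, 13, 38, 43, 35]
Average turnaround = 165/5 = 33.0

33.0


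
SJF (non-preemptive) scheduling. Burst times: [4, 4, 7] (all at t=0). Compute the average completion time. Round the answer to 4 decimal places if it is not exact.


SJF order (ascending): [4, 4, 7]
Completion times:
  Job 1: burst=4, C=4
  Job 2: burst=4, C=8
  Job 3: burst=7, C=15
Average completion = 27/3 = 9.0

9.0


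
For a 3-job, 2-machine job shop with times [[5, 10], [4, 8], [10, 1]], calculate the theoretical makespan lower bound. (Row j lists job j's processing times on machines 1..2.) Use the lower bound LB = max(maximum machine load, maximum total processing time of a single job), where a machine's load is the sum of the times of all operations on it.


Machine loads:
  Machine 1: 5 + 4 + 10 = 19
  Machine 2: 10 + 8 + 1 = 19
Max machine load = 19
Job totals:
  Job 1: 15
  Job 2: 12
  Job 3: 11
Max job total = 15
Lower bound = max(19, 15) = 19

19


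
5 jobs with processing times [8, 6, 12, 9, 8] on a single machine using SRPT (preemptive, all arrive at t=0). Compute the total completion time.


Since all jobs arrive at t=0, SRPT equals SPT ordering.
SPT order: [6, 8, 8, 9, 12]
Completion times:
  Job 1: p=6, C=6
  Job 2: p=8, C=14
  Job 3: p=8, C=22
  Job 4: p=9, C=31
  Job 5: p=12, C=43
Total completion time = 6 + 14 + 22 + 31 + 43 = 116

116


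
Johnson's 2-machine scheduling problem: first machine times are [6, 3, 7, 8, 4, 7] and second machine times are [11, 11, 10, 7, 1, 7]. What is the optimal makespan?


Apply Johnson's rule:
  Group 1 (a <= b): [(2, 3, 11), (1, 6, 11), (3, 7, 10), (6, 7, 7)]
  Group 2 (a > b): [(4, 8, 7), (5, 4, 1)]
Optimal job order: [2, 1, 3, 6, 4, 5]
Schedule:
  Job 2: M1 done at 3, M2 done at 14
  Job 1: M1 done at 9, M2 done at 25
  Job 3: M1 done at 16, M2 done at 35
  Job 6: M1 done at 23, M2 done at 42
  Job 4: M1 done at 31, M2 done at 49
  Job 5: M1 done at 35, M2 done at 50
Makespan = 50

50


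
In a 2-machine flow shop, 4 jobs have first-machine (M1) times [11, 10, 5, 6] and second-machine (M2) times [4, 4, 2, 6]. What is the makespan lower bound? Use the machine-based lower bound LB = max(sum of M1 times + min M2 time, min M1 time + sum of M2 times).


LB1 = sum(M1 times) + min(M2 times) = 32 + 2 = 34
LB2 = min(M1 times) + sum(M2 times) = 5 + 16 = 21
Lower bound = max(LB1, LB2) = max(34, 21) = 34

34


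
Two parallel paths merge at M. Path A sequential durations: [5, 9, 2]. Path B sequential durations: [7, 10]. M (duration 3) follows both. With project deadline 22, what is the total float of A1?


Forward pass: ES(A1) = sum of predecessors on chain A = 0
EF = ES + duration = 0 + 5 = 5
Backward pass: LF(M) = deadline = 22; LS(M) = 22 - 3 = 19
LF(A1) = LS(M) - sum(successors on chain A) = 19 - 11 = 8
LS = LF - duration = 8 - 5 = 3
Total float = LS - ES = 3 - 0 = 3

3


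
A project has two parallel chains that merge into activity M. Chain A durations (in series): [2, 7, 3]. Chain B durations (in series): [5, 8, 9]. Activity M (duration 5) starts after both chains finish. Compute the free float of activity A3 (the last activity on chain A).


ES(A3) = sum of predecessors on chain A = 9
EF(A3) = ES + duration = 9 + 3 = 12
Successor of A3 is M. ES(M) = max(sum(A), sum(B)) = max(12, 22) = 22
Free float = ES(successor) - EF(current) = 22 - 12 = 10

10


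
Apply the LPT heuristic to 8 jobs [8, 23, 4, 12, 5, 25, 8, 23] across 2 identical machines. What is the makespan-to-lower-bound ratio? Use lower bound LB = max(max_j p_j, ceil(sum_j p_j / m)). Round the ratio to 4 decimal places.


LPT order: [25, 23, 23, 12, 8, 8, 5, 4]
Machine loads after assignment: [53, 55]
LPT makespan = 55
Lower bound = max(max_job, ceil(total/2)) = max(25, 54) = 54
Ratio = 55 / 54 = 1.0185

1.0185


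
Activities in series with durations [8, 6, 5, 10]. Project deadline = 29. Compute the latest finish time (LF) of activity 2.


LF(activity 2) = deadline - sum of successor durations
Successors: activities 3 through 4 with durations [5, 10]
Sum of successor durations = 15
LF = 29 - 15 = 14

14


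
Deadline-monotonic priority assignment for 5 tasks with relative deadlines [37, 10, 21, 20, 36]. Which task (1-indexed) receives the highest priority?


Sort tasks by relative deadline (ascending):
  Task 2: deadline = 10
  Task 4: deadline = 20
  Task 3: deadline = 21
  Task 5: deadline = 36
  Task 1: deadline = 37
Priority order (highest first): [2, 4, 3, 5, 1]
Highest priority task = 2

2


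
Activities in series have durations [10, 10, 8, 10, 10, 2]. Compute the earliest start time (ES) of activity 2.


Activity 2 starts after activities 1 through 1 complete.
Predecessor durations: [10]
ES = 10 = 10

10


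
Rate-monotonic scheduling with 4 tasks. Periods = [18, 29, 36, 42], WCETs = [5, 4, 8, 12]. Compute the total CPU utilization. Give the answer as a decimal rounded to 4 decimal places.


Compute individual utilizations (exact fractions):
  Task 1: C/T = 5/18 (approx. 0.2778)
  Task 2: C/T = 4/29 (approx. 0.1379)
  Task 3: C/T = 8/36 = 2/9 (approx. 0.2222)
  Task 4: C/T = 12/42 = 2/7 (approx. 0.2857)
Total utilization U = 5/18 + 4/29 + 2/9 + 2/7 = 375/406
Rounded to 4 decimal places: U = 0.9236
RM (Liu & Layland) bound for 4 tasks = 0.756828; compare with U = 375/406 (approx. 0.923645)
bound < U <= 1, so the RM sufficient condition is not met (inconclusive; an exact test such as response-time analysis is needed).

0.9236


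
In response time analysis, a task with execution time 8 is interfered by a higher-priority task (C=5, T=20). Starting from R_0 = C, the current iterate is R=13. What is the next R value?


R_next = C + ceil(R_prev / T_hp) * C_hp
ceil(13 / 20) = ceil(0.65) = 1
Interference = 1 * 5 = 5
R_next = 8 + 5 = 13
R_next = R_prev, so the iteration has converged (response time = 13).

13


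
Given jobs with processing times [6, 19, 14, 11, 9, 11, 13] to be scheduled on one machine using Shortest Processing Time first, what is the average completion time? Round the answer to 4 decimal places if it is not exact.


Sort jobs by processing time (SPT order): [6, 9, 11, 11, 13, 14, 19]
Compute completion times sequentially:
  Job 1: processing = 6, completes at 6
  Job 2: processing = 9, completes at 15
  Job 3: processing = 11, completes at 26
  Job 4: processing = 11, completes at 37
  Job 5: processing = 13, completes at 50
  Job 6: processing = 14, completes at 64
  Job 7: processing = 19, completes at 83
Sum of completion times = 281
Average completion time = 281/7 = 40.1429

40.1429


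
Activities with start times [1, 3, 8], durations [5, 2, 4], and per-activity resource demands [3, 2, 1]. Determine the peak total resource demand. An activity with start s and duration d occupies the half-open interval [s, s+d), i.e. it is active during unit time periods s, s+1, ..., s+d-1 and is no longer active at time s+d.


Each activity i is active on [start_i, start_i + duration_i).
Compute total resource usage per time slot:
  t=0: active resources = [], total = 0
  t=1: active resources = [3], total = 3
  t=2: active resources = [3], total = 3
  t=3: active resources = [3, 2], total = 5
  t=4: active resources = [3, 2], total = 5
  t=5: active resources = [3], total = 3
  t=6: active resources = [], total = 0
  t=7: active resources = [], total = 0
  t=8: active resources = [1], total = 1
  t=9: active resources = [1], total = 1
  t=10: active resources = [1], total = 1
  t=11: active resources = [1], total = 1
Peak resource demand = 5

5


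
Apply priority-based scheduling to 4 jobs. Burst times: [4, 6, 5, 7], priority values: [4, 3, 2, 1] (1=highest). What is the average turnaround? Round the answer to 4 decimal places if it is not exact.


Sort by priority (ascending = highest first):
Order: [(1, 7), (2, 5), (3, 6), (4, 4)]
Completion times:
  Priority 1, burst=7, C=7
  Priority 2, burst=5, C=12
  Priority 3, burst=6, C=18
  Priority 4, burst=4, C=22
Average turnaround = 59/4 = 14.75

14.75


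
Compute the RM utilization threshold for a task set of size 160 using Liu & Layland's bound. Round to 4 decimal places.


Compute 2^(1/160) = 1.0043415673
Subtract 1: 1.0043415673 - 1 = 0.0043415673
Multiply by n: 160 * 0.0043415673 = 0.6946507680
Round to 4 dp: 0.6947

0.6947


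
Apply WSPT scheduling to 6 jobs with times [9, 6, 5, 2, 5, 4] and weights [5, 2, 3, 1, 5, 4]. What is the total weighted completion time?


Compute p/w ratios and sort ascending (WSPT): [(5, 5), (4, 4), (5, 3), (9, 5), (2, 1), (6, 2)]
Compute weighted completion times:
  Job (p=5,w=5): C=5, w*C=5*5=25
  Job (p=4,w=4): C=9, w*C=4*9=36
  Job (p=5,w=3): C=14, w*C=3*14=42
  Job (p=9,w=5): C=23, w*C=5*23=115
  Job (p=2,w=1): C=25, w*C=1*25=25
  Job (p=6,w=2): C=31, w*C=2*31=62
Total weighted completion time = 305

305


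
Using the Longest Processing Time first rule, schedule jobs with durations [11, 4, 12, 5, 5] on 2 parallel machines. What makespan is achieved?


Sort jobs in decreasing order (LPT): [12, 11, 5, 5, 4]
Assign each job to the least loaded machine:
  Machine 1: jobs [12, 5], load = 17
  Machine 2: jobs [11, 5, 4], load = 20
Makespan = max load = 20

20


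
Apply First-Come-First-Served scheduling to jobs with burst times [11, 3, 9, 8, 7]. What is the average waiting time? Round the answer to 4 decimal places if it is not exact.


FCFS order (as given): [11, 3, 9, 8, 7]
Waiting times:
  Job 1: wait = 0
  Job 2: wait = 11
  Job 3: wait = 14
  Job 4: wait = 23
  Job 5: wait = 31
Sum of waiting times = 79
Average waiting time = 79/5 = 15.8

15.8


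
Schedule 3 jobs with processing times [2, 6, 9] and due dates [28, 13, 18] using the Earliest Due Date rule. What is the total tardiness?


Sort by due date (EDD order): [(6, 13), (9, 18), (2, 28)]
Compute completion times and tardiness:
  Job 1: p=6, d=13, C=6, tardiness=max(0,6-13)=0
  Job 2: p=9, d=18, C=15, tardiness=max(0,15-18)=0
  Job 3: p=2, d=28, C=17, tardiness=max(0,17-28)=0
Total tardiness = 0

0


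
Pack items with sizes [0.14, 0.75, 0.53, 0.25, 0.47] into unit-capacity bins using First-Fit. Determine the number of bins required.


Place items sequentially using First-Fit:
  Item 0.14 -> new Bin 1
  Item 0.75 -> Bin 1 (now 0.89)
  Item 0.53 -> new Bin 2
  Item 0.25 -> Bin 2 (now 0.78)
  Item 0.47 -> new Bin 3
Total bins used = 3

3


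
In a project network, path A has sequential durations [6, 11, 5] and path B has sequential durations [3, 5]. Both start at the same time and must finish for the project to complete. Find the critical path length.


Path A total = 6 + 11 + 5 = 22
Path B total = 3 + 5 = 8
Critical path = longest path = max(22, 8) = 22

22


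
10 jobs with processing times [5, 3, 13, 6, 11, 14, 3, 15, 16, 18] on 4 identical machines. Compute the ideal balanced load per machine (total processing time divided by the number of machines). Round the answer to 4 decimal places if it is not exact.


Total processing time = 5 + 3 + 13 + 6 + 11 + 14 + 3 + 15 + 16 + 18 = 104
Number of machines = 4
Ideal balanced load = 104 / 4 = 26.0

26.0


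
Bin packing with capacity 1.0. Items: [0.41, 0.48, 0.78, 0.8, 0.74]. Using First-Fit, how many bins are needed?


Place items sequentially using First-Fit:
  Item 0.41 -> new Bin 1
  Item 0.48 -> Bin 1 (now 0.89)
  Item 0.78 -> new Bin 2
  Item 0.8 -> new Bin 3
  Item 0.74 -> new Bin 4
Total bins used = 4

4


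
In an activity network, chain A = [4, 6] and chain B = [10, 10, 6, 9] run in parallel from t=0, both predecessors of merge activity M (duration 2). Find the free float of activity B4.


ES(B4) = sum of predecessors on chain B = 26
EF(B4) = ES + duration = 26 + 9 = 35
Successor of B4 is M. ES(M) = max(sum(A), sum(B)) = max(10, 35) = 35
Free float = ES(successor) - EF(current) = 35 - 35 = 0

0


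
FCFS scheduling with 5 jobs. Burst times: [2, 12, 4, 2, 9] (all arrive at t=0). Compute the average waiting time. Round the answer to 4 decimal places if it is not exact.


FCFS order (as given): [2, 12, 4, 2, 9]
Waiting times:
  Job 1: wait = 0
  Job 2: wait = 2
  Job 3: wait = 14
  Job 4: wait = 18
  Job 5: wait = 20
Sum of waiting times = 54
Average waiting time = 54/5 = 10.8

10.8


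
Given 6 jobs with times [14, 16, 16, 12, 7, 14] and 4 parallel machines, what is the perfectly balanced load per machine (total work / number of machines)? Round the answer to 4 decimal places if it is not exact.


Total processing time = 14 + 16 + 16 + 12 + 7 + 14 = 79
Number of machines = 4
Ideal balanced load = 79 / 4 = 19.75

19.75


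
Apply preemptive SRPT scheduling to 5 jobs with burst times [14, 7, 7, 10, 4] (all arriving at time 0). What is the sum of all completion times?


Since all jobs arrive at t=0, SRPT equals SPT ordering.
SPT order: [4, 7, 7, 10, 14]
Completion times:
  Job 1: p=4, C=4
  Job 2: p=7, C=11
  Job 3: p=7, C=18
  Job 4: p=10, C=28
  Job 5: p=14, C=42
Total completion time = 4 + 11 + 18 + 28 + 42 = 103

103


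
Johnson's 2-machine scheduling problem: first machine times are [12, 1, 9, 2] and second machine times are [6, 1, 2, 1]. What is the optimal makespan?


Apply Johnson's rule:
  Group 1 (a <= b): [(2, 1, 1)]
  Group 2 (a > b): [(1, 12, 6), (3, 9, 2), (4, 2, 1)]
Optimal job order: [2, 1, 3, 4]
Schedule:
  Job 2: M1 done at 1, M2 done at 2
  Job 1: M1 done at 13, M2 done at 19
  Job 3: M1 done at 22, M2 done at 24
  Job 4: M1 done at 24, M2 done at 25
Makespan = 25

25


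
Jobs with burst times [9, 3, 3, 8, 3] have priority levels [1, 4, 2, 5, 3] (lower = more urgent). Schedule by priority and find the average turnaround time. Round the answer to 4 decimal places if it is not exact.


Sort by priority (ascending = highest first):
Order: [(1, 9), (2, 3), (3, 3), (4, 3), (5, 8)]
Completion times:
  Priority 1, burst=9, C=9
  Priority 2, burst=3, C=12
  Priority 3, burst=3, C=15
  Priority 4, burst=3, C=18
  Priority 5, burst=8, C=26
Average turnaround = 80/5 = 16.0

16.0


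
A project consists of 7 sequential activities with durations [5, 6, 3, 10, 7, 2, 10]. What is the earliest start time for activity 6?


Activity 6 starts after activities 1 through 5 complete.
Predecessor durations: [5, 6, 3, 10, 7]
ES = 5 + 6 + 3 + 10 + 7 = 31

31


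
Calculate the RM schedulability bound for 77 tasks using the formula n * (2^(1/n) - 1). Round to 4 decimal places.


Compute 2^(1/77) = 1.0090425505
Subtract 1: 1.0090425505 - 1 = 0.0090425505
Multiply by n: 77 * 0.0090425505 = 0.6962763885
Round to 4 dp: 0.6963

0.6963


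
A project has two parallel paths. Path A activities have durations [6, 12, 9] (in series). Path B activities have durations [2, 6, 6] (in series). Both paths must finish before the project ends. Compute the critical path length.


Path A total = 6 + 12 + 9 = 27
Path B total = 2 + 6 + 6 = 14
Critical path = longest path = max(27, 14) = 27

27


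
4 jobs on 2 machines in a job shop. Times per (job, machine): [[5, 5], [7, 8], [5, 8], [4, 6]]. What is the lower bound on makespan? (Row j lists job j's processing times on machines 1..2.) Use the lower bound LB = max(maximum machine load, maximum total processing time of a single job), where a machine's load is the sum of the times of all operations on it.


Machine loads:
  Machine 1: 5 + 7 + 5 + 4 = 21
  Machine 2: 5 + 8 + 8 + 6 = 27
Max machine load = 27
Job totals:
  Job 1: 10
  Job 2: 15
  Job 3: 13
  Job 4: 10
Max job total = 15
Lower bound = max(27, 15) = 27

27
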